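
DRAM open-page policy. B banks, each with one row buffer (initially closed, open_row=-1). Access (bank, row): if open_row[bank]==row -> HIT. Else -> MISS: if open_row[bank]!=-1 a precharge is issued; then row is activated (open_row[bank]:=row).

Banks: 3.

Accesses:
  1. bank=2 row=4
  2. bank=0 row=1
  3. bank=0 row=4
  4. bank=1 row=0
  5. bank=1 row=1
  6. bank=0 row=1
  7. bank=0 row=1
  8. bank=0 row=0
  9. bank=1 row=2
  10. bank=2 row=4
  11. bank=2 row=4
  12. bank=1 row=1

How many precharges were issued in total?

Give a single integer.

Acc 1: bank2 row4 -> MISS (open row4); precharges=0
Acc 2: bank0 row1 -> MISS (open row1); precharges=0
Acc 3: bank0 row4 -> MISS (open row4); precharges=1
Acc 4: bank1 row0 -> MISS (open row0); precharges=1
Acc 5: bank1 row1 -> MISS (open row1); precharges=2
Acc 6: bank0 row1 -> MISS (open row1); precharges=3
Acc 7: bank0 row1 -> HIT
Acc 8: bank0 row0 -> MISS (open row0); precharges=4
Acc 9: bank1 row2 -> MISS (open row2); precharges=5
Acc 10: bank2 row4 -> HIT
Acc 11: bank2 row4 -> HIT
Acc 12: bank1 row1 -> MISS (open row1); precharges=6

Answer: 6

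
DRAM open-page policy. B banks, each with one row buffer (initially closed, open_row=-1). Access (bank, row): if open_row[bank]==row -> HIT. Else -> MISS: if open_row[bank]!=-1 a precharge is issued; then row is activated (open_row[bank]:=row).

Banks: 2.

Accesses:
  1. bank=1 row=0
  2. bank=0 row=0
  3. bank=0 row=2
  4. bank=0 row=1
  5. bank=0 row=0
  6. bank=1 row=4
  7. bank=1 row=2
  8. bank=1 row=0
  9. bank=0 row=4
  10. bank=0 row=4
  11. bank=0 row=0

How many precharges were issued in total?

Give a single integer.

Answer: 8

Derivation:
Acc 1: bank1 row0 -> MISS (open row0); precharges=0
Acc 2: bank0 row0 -> MISS (open row0); precharges=0
Acc 3: bank0 row2 -> MISS (open row2); precharges=1
Acc 4: bank0 row1 -> MISS (open row1); precharges=2
Acc 5: bank0 row0 -> MISS (open row0); precharges=3
Acc 6: bank1 row4 -> MISS (open row4); precharges=4
Acc 7: bank1 row2 -> MISS (open row2); precharges=5
Acc 8: bank1 row0 -> MISS (open row0); precharges=6
Acc 9: bank0 row4 -> MISS (open row4); precharges=7
Acc 10: bank0 row4 -> HIT
Acc 11: bank0 row0 -> MISS (open row0); precharges=8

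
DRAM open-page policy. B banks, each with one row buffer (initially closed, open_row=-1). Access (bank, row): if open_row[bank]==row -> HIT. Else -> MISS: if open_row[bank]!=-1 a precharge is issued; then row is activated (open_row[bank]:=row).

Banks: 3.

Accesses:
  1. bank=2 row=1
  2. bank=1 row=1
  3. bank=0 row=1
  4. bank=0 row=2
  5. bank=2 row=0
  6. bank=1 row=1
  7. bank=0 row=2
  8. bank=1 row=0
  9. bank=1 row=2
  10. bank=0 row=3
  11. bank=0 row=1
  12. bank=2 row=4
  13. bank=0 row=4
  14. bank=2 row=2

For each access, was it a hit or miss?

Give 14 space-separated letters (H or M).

Answer: M M M M M H H M M M M M M M

Derivation:
Acc 1: bank2 row1 -> MISS (open row1); precharges=0
Acc 2: bank1 row1 -> MISS (open row1); precharges=0
Acc 3: bank0 row1 -> MISS (open row1); precharges=0
Acc 4: bank0 row2 -> MISS (open row2); precharges=1
Acc 5: bank2 row0 -> MISS (open row0); precharges=2
Acc 6: bank1 row1 -> HIT
Acc 7: bank0 row2 -> HIT
Acc 8: bank1 row0 -> MISS (open row0); precharges=3
Acc 9: bank1 row2 -> MISS (open row2); precharges=4
Acc 10: bank0 row3 -> MISS (open row3); precharges=5
Acc 11: bank0 row1 -> MISS (open row1); precharges=6
Acc 12: bank2 row4 -> MISS (open row4); precharges=7
Acc 13: bank0 row4 -> MISS (open row4); precharges=8
Acc 14: bank2 row2 -> MISS (open row2); precharges=9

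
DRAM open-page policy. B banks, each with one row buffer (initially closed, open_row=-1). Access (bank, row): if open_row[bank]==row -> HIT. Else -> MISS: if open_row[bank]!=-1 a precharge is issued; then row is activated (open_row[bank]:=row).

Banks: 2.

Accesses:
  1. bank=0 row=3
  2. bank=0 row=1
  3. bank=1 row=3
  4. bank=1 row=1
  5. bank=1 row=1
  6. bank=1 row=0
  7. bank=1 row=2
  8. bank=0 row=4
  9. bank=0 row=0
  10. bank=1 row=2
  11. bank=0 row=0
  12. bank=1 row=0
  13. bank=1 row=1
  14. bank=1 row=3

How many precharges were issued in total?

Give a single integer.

Answer: 9

Derivation:
Acc 1: bank0 row3 -> MISS (open row3); precharges=0
Acc 2: bank0 row1 -> MISS (open row1); precharges=1
Acc 3: bank1 row3 -> MISS (open row3); precharges=1
Acc 4: bank1 row1 -> MISS (open row1); precharges=2
Acc 5: bank1 row1 -> HIT
Acc 6: bank1 row0 -> MISS (open row0); precharges=3
Acc 7: bank1 row2 -> MISS (open row2); precharges=4
Acc 8: bank0 row4 -> MISS (open row4); precharges=5
Acc 9: bank0 row0 -> MISS (open row0); precharges=6
Acc 10: bank1 row2 -> HIT
Acc 11: bank0 row0 -> HIT
Acc 12: bank1 row0 -> MISS (open row0); precharges=7
Acc 13: bank1 row1 -> MISS (open row1); precharges=8
Acc 14: bank1 row3 -> MISS (open row3); precharges=9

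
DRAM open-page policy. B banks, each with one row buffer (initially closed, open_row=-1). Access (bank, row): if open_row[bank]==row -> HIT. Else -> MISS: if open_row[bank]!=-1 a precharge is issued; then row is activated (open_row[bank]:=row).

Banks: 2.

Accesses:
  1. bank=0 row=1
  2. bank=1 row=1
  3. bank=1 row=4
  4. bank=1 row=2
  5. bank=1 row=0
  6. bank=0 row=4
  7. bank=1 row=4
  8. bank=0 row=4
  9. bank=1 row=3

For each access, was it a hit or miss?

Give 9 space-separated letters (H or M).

Acc 1: bank0 row1 -> MISS (open row1); precharges=0
Acc 2: bank1 row1 -> MISS (open row1); precharges=0
Acc 3: bank1 row4 -> MISS (open row4); precharges=1
Acc 4: bank1 row2 -> MISS (open row2); precharges=2
Acc 5: bank1 row0 -> MISS (open row0); precharges=3
Acc 6: bank0 row4 -> MISS (open row4); precharges=4
Acc 7: bank1 row4 -> MISS (open row4); precharges=5
Acc 8: bank0 row4 -> HIT
Acc 9: bank1 row3 -> MISS (open row3); precharges=6

Answer: M M M M M M M H M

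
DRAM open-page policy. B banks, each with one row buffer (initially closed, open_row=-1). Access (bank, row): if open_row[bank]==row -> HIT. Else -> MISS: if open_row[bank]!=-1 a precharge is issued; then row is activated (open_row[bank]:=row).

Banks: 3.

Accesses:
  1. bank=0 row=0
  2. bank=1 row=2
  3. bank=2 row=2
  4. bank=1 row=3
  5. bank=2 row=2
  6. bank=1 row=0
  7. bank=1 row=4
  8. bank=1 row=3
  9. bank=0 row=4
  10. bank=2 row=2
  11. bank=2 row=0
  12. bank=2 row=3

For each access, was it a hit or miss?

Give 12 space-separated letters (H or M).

Acc 1: bank0 row0 -> MISS (open row0); precharges=0
Acc 2: bank1 row2 -> MISS (open row2); precharges=0
Acc 3: bank2 row2 -> MISS (open row2); precharges=0
Acc 4: bank1 row3 -> MISS (open row3); precharges=1
Acc 5: bank2 row2 -> HIT
Acc 6: bank1 row0 -> MISS (open row0); precharges=2
Acc 7: bank1 row4 -> MISS (open row4); precharges=3
Acc 8: bank1 row3 -> MISS (open row3); precharges=4
Acc 9: bank0 row4 -> MISS (open row4); precharges=5
Acc 10: bank2 row2 -> HIT
Acc 11: bank2 row0 -> MISS (open row0); precharges=6
Acc 12: bank2 row3 -> MISS (open row3); precharges=7

Answer: M M M M H M M M M H M M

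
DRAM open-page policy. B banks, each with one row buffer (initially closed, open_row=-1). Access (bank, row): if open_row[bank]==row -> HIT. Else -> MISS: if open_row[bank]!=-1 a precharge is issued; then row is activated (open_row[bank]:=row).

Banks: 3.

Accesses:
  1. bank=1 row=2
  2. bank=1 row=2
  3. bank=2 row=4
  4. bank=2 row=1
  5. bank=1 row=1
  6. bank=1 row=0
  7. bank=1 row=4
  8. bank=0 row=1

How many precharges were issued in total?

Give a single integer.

Answer: 4

Derivation:
Acc 1: bank1 row2 -> MISS (open row2); precharges=0
Acc 2: bank1 row2 -> HIT
Acc 3: bank2 row4 -> MISS (open row4); precharges=0
Acc 4: bank2 row1 -> MISS (open row1); precharges=1
Acc 5: bank1 row1 -> MISS (open row1); precharges=2
Acc 6: bank1 row0 -> MISS (open row0); precharges=3
Acc 7: bank1 row4 -> MISS (open row4); precharges=4
Acc 8: bank0 row1 -> MISS (open row1); precharges=4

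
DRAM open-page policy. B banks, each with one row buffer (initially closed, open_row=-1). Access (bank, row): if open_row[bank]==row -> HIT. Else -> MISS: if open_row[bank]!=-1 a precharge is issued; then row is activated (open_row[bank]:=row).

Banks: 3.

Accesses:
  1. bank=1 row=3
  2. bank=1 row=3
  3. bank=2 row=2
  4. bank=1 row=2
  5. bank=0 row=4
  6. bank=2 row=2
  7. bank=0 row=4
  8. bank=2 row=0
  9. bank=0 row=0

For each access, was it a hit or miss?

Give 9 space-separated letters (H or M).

Acc 1: bank1 row3 -> MISS (open row3); precharges=0
Acc 2: bank1 row3 -> HIT
Acc 3: bank2 row2 -> MISS (open row2); precharges=0
Acc 4: bank1 row2 -> MISS (open row2); precharges=1
Acc 5: bank0 row4 -> MISS (open row4); precharges=1
Acc 6: bank2 row2 -> HIT
Acc 7: bank0 row4 -> HIT
Acc 8: bank2 row0 -> MISS (open row0); precharges=2
Acc 9: bank0 row0 -> MISS (open row0); precharges=3

Answer: M H M M M H H M M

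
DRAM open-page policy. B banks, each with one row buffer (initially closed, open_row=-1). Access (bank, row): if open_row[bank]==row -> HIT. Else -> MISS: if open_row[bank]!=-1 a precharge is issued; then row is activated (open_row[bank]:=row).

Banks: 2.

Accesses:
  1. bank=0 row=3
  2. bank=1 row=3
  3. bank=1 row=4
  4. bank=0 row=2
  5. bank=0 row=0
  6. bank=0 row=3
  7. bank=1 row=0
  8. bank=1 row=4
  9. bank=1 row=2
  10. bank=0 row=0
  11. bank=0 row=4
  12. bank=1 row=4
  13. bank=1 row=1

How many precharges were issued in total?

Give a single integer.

Answer: 11

Derivation:
Acc 1: bank0 row3 -> MISS (open row3); precharges=0
Acc 2: bank1 row3 -> MISS (open row3); precharges=0
Acc 3: bank1 row4 -> MISS (open row4); precharges=1
Acc 4: bank0 row2 -> MISS (open row2); precharges=2
Acc 5: bank0 row0 -> MISS (open row0); precharges=3
Acc 6: bank0 row3 -> MISS (open row3); precharges=4
Acc 7: bank1 row0 -> MISS (open row0); precharges=5
Acc 8: bank1 row4 -> MISS (open row4); precharges=6
Acc 9: bank1 row2 -> MISS (open row2); precharges=7
Acc 10: bank0 row0 -> MISS (open row0); precharges=8
Acc 11: bank0 row4 -> MISS (open row4); precharges=9
Acc 12: bank1 row4 -> MISS (open row4); precharges=10
Acc 13: bank1 row1 -> MISS (open row1); precharges=11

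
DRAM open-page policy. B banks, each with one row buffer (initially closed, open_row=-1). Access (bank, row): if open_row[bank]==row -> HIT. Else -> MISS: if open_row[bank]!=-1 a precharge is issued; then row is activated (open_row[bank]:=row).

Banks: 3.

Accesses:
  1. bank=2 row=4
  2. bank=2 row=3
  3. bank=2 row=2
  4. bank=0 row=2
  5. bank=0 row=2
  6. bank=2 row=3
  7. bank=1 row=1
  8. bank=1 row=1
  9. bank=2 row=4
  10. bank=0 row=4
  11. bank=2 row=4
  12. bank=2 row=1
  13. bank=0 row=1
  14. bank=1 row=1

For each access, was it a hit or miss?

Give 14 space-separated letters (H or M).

Answer: M M M M H M M H M M H M M H

Derivation:
Acc 1: bank2 row4 -> MISS (open row4); precharges=0
Acc 2: bank2 row3 -> MISS (open row3); precharges=1
Acc 3: bank2 row2 -> MISS (open row2); precharges=2
Acc 4: bank0 row2 -> MISS (open row2); precharges=2
Acc 5: bank0 row2 -> HIT
Acc 6: bank2 row3 -> MISS (open row3); precharges=3
Acc 7: bank1 row1 -> MISS (open row1); precharges=3
Acc 8: bank1 row1 -> HIT
Acc 9: bank2 row4 -> MISS (open row4); precharges=4
Acc 10: bank0 row4 -> MISS (open row4); precharges=5
Acc 11: bank2 row4 -> HIT
Acc 12: bank2 row1 -> MISS (open row1); precharges=6
Acc 13: bank0 row1 -> MISS (open row1); precharges=7
Acc 14: bank1 row1 -> HIT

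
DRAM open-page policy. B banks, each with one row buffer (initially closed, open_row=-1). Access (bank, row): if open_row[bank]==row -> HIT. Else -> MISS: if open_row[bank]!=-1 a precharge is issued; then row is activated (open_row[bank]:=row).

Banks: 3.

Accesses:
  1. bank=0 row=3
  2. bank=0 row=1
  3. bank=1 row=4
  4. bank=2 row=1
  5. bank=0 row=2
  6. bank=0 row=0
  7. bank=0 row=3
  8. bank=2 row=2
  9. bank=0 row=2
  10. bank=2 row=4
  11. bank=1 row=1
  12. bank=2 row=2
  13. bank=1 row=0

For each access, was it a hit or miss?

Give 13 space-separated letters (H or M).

Answer: M M M M M M M M M M M M M

Derivation:
Acc 1: bank0 row3 -> MISS (open row3); precharges=0
Acc 2: bank0 row1 -> MISS (open row1); precharges=1
Acc 3: bank1 row4 -> MISS (open row4); precharges=1
Acc 4: bank2 row1 -> MISS (open row1); precharges=1
Acc 5: bank0 row2 -> MISS (open row2); precharges=2
Acc 6: bank0 row0 -> MISS (open row0); precharges=3
Acc 7: bank0 row3 -> MISS (open row3); precharges=4
Acc 8: bank2 row2 -> MISS (open row2); precharges=5
Acc 9: bank0 row2 -> MISS (open row2); precharges=6
Acc 10: bank2 row4 -> MISS (open row4); precharges=7
Acc 11: bank1 row1 -> MISS (open row1); precharges=8
Acc 12: bank2 row2 -> MISS (open row2); precharges=9
Acc 13: bank1 row0 -> MISS (open row0); precharges=10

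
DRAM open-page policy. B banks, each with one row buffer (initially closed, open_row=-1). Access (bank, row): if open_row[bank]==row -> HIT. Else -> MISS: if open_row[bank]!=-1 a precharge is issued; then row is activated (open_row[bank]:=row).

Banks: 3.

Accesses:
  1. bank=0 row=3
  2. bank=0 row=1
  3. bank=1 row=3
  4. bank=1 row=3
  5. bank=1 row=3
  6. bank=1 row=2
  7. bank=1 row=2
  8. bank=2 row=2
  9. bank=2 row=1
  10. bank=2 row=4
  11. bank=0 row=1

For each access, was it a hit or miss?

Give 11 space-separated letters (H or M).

Answer: M M M H H M H M M M H

Derivation:
Acc 1: bank0 row3 -> MISS (open row3); precharges=0
Acc 2: bank0 row1 -> MISS (open row1); precharges=1
Acc 3: bank1 row3 -> MISS (open row3); precharges=1
Acc 4: bank1 row3 -> HIT
Acc 5: bank1 row3 -> HIT
Acc 6: bank1 row2 -> MISS (open row2); precharges=2
Acc 7: bank1 row2 -> HIT
Acc 8: bank2 row2 -> MISS (open row2); precharges=2
Acc 9: bank2 row1 -> MISS (open row1); precharges=3
Acc 10: bank2 row4 -> MISS (open row4); precharges=4
Acc 11: bank0 row1 -> HIT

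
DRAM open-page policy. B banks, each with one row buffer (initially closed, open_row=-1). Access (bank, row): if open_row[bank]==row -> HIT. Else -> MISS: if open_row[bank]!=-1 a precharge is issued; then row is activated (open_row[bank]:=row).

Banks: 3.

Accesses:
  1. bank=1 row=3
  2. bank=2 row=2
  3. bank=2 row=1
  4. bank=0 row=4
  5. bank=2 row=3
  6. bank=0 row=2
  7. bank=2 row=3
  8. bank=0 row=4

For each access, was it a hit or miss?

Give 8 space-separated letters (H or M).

Acc 1: bank1 row3 -> MISS (open row3); precharges=0
Acc 2: bank2 row2 -> MISS (open row2); precharges=0
Acc 3: bank2 row1 -> MISS (open row1); precharges=1
Acc 4: bank0 row4 -> MISS (open row4); precharges=1
Acc 5: bank2 row3 -> MISS (open row3); precharges=2
Acc 6: bank0 row2 -> MISS (open row2); precharges=3
Acc 7: bank2 row3 -> HIT
Acc 8: bank0 row4 -> MISS (open row4); precharges=4

Answer: M M M M M M H M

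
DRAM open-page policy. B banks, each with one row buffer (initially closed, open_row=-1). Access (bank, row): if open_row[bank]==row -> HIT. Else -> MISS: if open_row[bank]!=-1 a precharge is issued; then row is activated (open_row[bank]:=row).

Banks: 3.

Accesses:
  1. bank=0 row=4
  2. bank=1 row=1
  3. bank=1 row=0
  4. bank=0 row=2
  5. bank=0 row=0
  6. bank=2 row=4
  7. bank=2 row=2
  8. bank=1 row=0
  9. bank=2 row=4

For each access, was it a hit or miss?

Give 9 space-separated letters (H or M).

Acc 1: bank0 row4 -> MISS (open row4); precharges=0
Acc 2: bank1 row1 -> MISS (open row1); precharges=0
Acc 3: bank1 row0 -> MISS (open row0); precharges=1
Acc 4: bank0 row2 -> MISS (open row2); precharges=2
Acc 5: bank0 row0 -> MISS (open row0); precharges=3
Acc 6: bank2 row4 -> MISS (open row4); precharges=3
Acc 7: bank2 row2 -> MISS (open row2); precharges=4
Acc 8: bank1 row0 -> HIT
Acc 9: bank2 row4 -> MISS (open row4); precharges=5

Answer: M M M M M M M H M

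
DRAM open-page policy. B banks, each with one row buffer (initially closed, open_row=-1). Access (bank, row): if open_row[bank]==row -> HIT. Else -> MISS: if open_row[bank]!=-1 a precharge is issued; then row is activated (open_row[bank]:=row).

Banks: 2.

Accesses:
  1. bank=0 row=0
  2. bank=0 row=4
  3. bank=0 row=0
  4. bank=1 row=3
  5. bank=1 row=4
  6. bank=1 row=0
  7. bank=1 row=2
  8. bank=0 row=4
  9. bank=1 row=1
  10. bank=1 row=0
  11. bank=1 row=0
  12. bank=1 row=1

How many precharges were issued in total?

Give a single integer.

Acc 1: bank0 row0 -> MISS (open row0); precharges=0
Acc 2: bank0 row4 -> MISS (open row4); precharges=1
Acc 3: bank0 row0 -> MISS (open row0); precharges=2
Acc 4: bank1 row3 -> MISS (open row3); precharges=2
Acc 5: bank1 row4 -> MISS (open row4); precharges=3
Acc 6: bank1 row0 -> MISS (open row0); precharges=4
Acc 7: bank1 row2 -> MISS (open row2); precharges=5
Acc 8: bank0 row4 -> MISS (open row4); precharges=6
Acc 9: bank1 row1 -> MISS (open row1); precharges=7
Acc 10: bank1 row0 -> MISS (open row0); precharges=8
Acc 11: bank1 row0 -> HIT
Acc 12: bank1 row1 -> MISS (open row1); precharges=9

Answer: 9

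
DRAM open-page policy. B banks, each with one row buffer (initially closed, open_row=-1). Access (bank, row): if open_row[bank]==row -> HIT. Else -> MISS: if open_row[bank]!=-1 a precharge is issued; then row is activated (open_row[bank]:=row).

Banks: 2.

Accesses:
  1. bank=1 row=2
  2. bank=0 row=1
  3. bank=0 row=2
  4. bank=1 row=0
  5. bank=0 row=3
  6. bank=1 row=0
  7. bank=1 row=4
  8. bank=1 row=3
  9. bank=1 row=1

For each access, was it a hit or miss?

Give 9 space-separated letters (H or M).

Acc 1: bank1 row2 -> MISS (open row2); precharges=0
Acc 2: bank0 row1 -> MISS (open row1); precharges=0
Acc 3: bank0 row2 -> MISS (open row2); precharges=1
Acc 4: bank1 row0 -> MISS (open row0); precharges=2
Acc 5: bank0 row3 -> MISS (open row3); precharges=3
Acc 6: bank1 row0 -> HIT
Acc 7: bank1 row4 -> MISS (open row4); precharges=4
Acc 8: bank1 row3 -> MISS (open row3); precharges=5
Acc 9: bank1 row1 -> MISS (open row1); precharges=6

Answer: M M M M M H M M M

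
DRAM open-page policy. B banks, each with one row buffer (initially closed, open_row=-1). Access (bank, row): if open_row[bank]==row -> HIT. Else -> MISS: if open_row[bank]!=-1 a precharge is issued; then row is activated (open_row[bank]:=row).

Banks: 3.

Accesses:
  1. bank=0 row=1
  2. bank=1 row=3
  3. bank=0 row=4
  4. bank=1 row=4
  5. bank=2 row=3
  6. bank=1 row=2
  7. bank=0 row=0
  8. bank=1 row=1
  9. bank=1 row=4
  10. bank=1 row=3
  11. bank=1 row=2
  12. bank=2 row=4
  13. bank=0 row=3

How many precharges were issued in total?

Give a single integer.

Acc 1: bank0 row1 -> MISS (open row1); precharges=0
Acc 2: bank1 row3 -> MISS (open row3); precharges=0
Acc 3: bank0 row4 -> MISS (open row4); precharges=1
Acc 4: bank1 row4 -> MISS (open row4); precharges=2
Acc 5: bank2 row3 -> MISS (open row3); precharges=2
Acc 6: bank1 row2 -> MISS (open row2); precharges=3
Acc 7: bank0 row0 -> MISS (open row0); precharges=4
Acc 8: bank1 row1 -> MISS (open row1); precharges=5
Acc 9: bank1 row4 -> MISS (open row4); precharges=6
Acc 10: bank1 row3 -> MISS (open row3); precharges=7
Acc 11: bank1 row2 -> MISS (open row2); precharges=8
Acc 12: bank2 row4 -> MISS (open row4); precharges=9
Acc 13: bank0 row3 -> MISS (open row3); precharges=10

Answer: 10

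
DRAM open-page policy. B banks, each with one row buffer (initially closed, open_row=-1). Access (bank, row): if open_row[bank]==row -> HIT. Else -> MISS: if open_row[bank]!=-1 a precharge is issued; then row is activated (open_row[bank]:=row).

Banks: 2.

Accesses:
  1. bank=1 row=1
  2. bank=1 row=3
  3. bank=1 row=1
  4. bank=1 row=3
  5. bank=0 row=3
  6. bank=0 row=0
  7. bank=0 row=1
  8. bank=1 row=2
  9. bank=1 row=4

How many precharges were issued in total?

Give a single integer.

Acc 1: bank1 row1 -> MISS (open row1); precharges=0
Acc 2: bank1 row3 -> MISS (open row3); precharges=1
Acc 3: bank1 row1 -> MISS (open row1); precharges=2
Acc 4: bank1 row3 -> MISS (open row3); precharges=3
Acc 5: bank0 row3 -> MISS (open row3); precharges=3
Acc 6: bank0 row0 -> MISS (open row0); precharges=4
Acc 7: bank0 row1 -> MISS (open row1); precharges=5
Acc 8: bank1 row2 -> MISS (open row2); precharges=6
Acc 9: bank1 row4 -> MISS (open row4); precharges=7

Answer: 7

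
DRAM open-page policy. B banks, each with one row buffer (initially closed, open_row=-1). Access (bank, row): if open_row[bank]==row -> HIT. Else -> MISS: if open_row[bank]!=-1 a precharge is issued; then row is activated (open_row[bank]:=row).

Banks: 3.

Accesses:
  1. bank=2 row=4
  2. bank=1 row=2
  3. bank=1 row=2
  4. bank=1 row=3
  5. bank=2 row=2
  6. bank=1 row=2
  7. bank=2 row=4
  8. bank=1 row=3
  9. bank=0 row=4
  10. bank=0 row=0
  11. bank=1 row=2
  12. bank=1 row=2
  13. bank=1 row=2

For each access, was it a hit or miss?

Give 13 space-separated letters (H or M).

Answer: M M H M M M M M M M M H H

Derivation:
Acc 1: bank2 row4 -> MISS (open row4); precharges=0
Acc 2: bank1 row2 -> MISS (open row2); precharges=0
Acc 3: bank1 row2 -> HIT
Acc 4: bank1 row3 -> MISS (open row3); precharges=1
Acc 5: bank2 row2 -> MISS (open row2); precharges=2
Acc 6: bank1 row2 -> MISS (open row2); precharges=3
Acc 7: bank2 row4 -> MISS (open row4); precharges=4
Acc 8: bank1 row3 -> MISS (open row3); precharges=5
Acc 9: bank0 row4 -> MISS (open row4); precharges=5
Acc 10: bank0 row0 -> MISS (open row0); precharges=6
Acc 11: bank1 row2 -> MISS (open row2); precharges=7
Acc 12: bank1 row2 -> HIT
Acc 13: bank1 row2 -> HIT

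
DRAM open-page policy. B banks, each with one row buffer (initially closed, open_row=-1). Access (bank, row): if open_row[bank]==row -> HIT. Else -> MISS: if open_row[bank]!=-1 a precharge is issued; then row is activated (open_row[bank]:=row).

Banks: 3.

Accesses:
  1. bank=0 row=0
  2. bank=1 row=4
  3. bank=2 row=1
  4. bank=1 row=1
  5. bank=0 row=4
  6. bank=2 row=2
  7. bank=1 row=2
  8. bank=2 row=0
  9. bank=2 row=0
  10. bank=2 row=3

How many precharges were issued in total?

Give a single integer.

Answer: 6

Derivation:
Acc 1: bank0 row0 -> MISS (open row0); precharges=0
Acc 2: bank1 row4 -> MISS (open row4); precharges=0
Acc 3: bank2 row1 -> MISS (open row1); precharges=0
Acc 4: bank1 row1 -> MISS (open row1); precharges=1
Acc 5: bank0 row4 -> MISS (open row4); precharges=2
Acc 6: bank2 row2 -> MISS (open row2); precharges=3
Acc 7: bank1 row2 -> MISS (open row2); precharges=4
Acc 8: bank2 row0 -> MISS (open row0); precharges=5
Acc 9: bank2 row0 -> HIT
Acc 10: bank2 row3 -> MISS (open row3); precharges=6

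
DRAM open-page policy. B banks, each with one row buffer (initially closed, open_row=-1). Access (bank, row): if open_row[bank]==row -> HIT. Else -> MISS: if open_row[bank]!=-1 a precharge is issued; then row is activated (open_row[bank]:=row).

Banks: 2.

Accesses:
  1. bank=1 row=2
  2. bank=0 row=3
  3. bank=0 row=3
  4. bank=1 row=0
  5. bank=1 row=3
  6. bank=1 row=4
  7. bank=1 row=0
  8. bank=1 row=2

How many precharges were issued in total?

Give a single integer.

Answer: 5

Derivation:
Acc 1: bank1 row2 -> MISS (open row2); precharges=0
Acc 2: bank0 row3 -> MISS (open row3); precharges=0
Acc 3: bank0 row3 -> HIT
Acc 4: bank1 row0 -> MISS (open row0); precharges=1
Acc 5: bank1 row3 -> MISS (open row3); precharges=2
Acc 6: bank1 row4 -> MISS (open row4); precharges=3
Acc 7: bank1 row0 -> MISS (open row0); precharges=4
Acc 8: bank1 row2 -> MISS (open row2); precharges=5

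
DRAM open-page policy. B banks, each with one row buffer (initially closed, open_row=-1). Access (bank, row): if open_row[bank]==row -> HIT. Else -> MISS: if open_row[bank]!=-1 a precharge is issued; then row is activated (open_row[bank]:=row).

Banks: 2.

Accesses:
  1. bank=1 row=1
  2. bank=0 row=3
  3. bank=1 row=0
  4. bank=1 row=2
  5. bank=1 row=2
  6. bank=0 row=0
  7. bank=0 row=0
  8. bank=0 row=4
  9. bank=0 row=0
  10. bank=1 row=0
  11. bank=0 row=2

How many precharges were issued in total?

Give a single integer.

Acc 1: bank1 row1 -> MISS (open row1); precharges=0
Acc 2: bank0 row3 -> MISS (open row3); precharges=0
Acc 3: bank1 row0 -> MISS (open row0); precharges=1
Acc 4: bank1 row2 -> MISS (open row2); precharges=2
Acc 5: bank1 row2 -> HIT
Acc 6: bank0 row0 -> MISS (open row0); precharges=3
Acc 7: bank0 row0 -> HIT
Acc 8: bank0 row4 -> MISS (open row4); precharges=4
Acc 9: bank0 row0 -> MISS (open row0); precharges=5
Acc 10: bank1 row0 -> MISS (open row0); precharges=6
Acc 11: bank0 row2 -> MISS (open row2); precharges=7

Answer: 7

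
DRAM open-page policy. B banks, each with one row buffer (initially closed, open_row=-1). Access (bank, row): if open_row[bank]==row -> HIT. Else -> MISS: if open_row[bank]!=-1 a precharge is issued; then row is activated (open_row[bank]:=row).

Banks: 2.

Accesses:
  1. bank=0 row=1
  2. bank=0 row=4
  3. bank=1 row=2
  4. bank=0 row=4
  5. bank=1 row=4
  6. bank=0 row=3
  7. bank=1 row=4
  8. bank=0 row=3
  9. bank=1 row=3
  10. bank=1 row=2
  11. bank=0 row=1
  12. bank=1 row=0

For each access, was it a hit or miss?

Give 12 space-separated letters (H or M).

Answer: M M M H M M H H M M M M

Derivation:
Acc 1: bank0 row1 -> MISS (open row1); precharges=0
Acc 2: bank0 row4 -> MISS (open row4); precharges=1
Acc 3: bank1 row2 -> MISS (open row2); precharges=1
Acc 4: bank0 row4 -> HIT
Acc 5: bank1 row4 -> MISS (open row4); precharges=2
Acc 6: bank0 row3 -> MISS (open row3); precharges=3
Acc 7: bank1 row4 -> HIT
Acc 8: bank0 row3 -> HIT
Acc 9: bank1 row3 -> MISS (open row3); precharges=4
Acc 10: bank1 row2 -> MISS (open row2); precharges=5
Acc 11: bank0 row1 -> MISS (open row1); precharges=6
Acc 12: bank1 row0 -> MISS (open row0); precharges=7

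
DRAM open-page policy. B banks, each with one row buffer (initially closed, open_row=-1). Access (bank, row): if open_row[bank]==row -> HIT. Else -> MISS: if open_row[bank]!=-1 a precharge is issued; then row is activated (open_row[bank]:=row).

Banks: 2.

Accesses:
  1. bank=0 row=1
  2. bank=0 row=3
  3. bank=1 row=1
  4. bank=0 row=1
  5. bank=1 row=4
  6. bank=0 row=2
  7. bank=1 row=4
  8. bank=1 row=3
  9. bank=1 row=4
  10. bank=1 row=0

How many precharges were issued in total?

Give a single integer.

Answer: 7

Derivation:
Acc 1: bank0 row1 -> MISS (open row1); precharges=0
Acc 2: bank0 row3 -> MISS (open row3); precharges=1
Acc 3: bank1 row1 -> MISS (open row1); precharges=1
Acc 4: bank0 row1 -> MISS (open row1); precharges=2
Acc 5: bank1 row4 -> MISS (open row4); precharges=3
Acc 6: bank0 row2 -> MISS (open row2); precharges=4
Acc 7: bank1 row4 -> HIT
Acc 8: bank1 row3 -> MISS (open row3); precharges=5
Acc 9: bank1 row4 -> MISS (open row4); precharges=6
Acc 10: bank1 row0 -> MISS (open row0); precharges=7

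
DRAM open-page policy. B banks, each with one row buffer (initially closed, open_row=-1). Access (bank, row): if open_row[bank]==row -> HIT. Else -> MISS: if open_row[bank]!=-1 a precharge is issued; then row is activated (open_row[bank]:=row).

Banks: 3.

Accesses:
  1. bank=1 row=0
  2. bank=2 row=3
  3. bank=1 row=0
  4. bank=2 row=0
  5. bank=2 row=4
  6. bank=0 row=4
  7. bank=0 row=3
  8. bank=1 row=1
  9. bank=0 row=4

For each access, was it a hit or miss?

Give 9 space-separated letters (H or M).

Answer: M M H M M M M M M

Derivation:
Acc 1: bank1 row0 -> MISS (open row0); precharges=0
Acc 2: bank2 row3 -> MISS (open row3); precharges=0
Acc 3: bank1 row0 -> HIT
Acc 4: bank2 row0 -> MISS (open row0); precharges=1
Acc 5: bank2 row4 -> MISS (open row4); precharges=2
Acc 6: bank0 row4 -> MISS (open row4); precharges=2
Acc 7: bank0 row3 -> MISS (open row3); precharges=3
Acc 8: bank1 row1 -> MISS (open row1); precharges=4
Acc 9: bank0 row4 -> MISS (open row4); precharges=5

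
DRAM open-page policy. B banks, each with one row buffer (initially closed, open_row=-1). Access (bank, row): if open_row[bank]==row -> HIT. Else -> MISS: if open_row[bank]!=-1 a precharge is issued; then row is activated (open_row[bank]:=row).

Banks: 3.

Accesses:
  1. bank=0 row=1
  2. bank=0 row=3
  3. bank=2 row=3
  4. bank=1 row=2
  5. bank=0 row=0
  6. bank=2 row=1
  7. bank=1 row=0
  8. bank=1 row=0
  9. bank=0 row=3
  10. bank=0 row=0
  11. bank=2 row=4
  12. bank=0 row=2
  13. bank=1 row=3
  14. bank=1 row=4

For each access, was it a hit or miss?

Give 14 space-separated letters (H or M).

Acc 1: bank0 row1 -> MISS (open row1); precharges=0
Acc 2: bank0 row3 -> MISS (open row3); precharges=1
Acc 3: bank2 row3 -> MISS (open row3); precharges=1
Acc 4: bank1 row2 -> MISS (open row2); precharges=1
Acc 5: bank0 row0 -> MISS (open row0); precharges=2
Acc 6: bank2 row1 -> MISS (open row1); precharges=3
Acc 7: bank1 row0 -> MISS (open row0); precharges=4
Acc 8: bank1 row0 -> HIT
Acc 9: bank0 row3 -> MISS (open row3); precharges=5
Acc 10: bank0 row0 -> MISS (open row0); precharges=6
Acc 11: bank2 row4 -> MISS (open row4); precharges=7
Acc 12: bank0 row2 -> MISS (open row2); precharges=8
Acc 13: bank1 row3 -> MISS (open row3); precharges=9
Acc 14: bank1 row4 -> MISS (open row4); precharges=10

Answer: M M M M M M M H M M M M M M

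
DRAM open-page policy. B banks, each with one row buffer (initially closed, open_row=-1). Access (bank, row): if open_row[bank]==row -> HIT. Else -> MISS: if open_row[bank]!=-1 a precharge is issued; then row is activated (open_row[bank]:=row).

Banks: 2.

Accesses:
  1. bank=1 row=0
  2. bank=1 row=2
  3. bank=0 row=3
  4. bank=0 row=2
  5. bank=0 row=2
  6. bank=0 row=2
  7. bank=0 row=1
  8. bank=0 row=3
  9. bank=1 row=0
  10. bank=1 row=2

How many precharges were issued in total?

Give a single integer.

Answer: 6

Derivation:
Acc 1: bank1 row0 -> MISS (open row0); precharges=0
Acc 2: bank1 row2 -> MISS (open row2); precharges=1
Acc 3: bank0 row3 -> MISS (open row3); precharges=1
Acc 4: bank0 row2 -> MISS (open row2); precharges=2
Acc 5: bank0 row2 -> HIT
Acc 6: bank0 row2 -> HIT
Acc 7: bank0 row1 -> MISS (open row1); precharges=3
Acc 8: bank0 row3 -> MISS (open row3); precharges=4
Acc 9: bank1 row0 -> MISS (open row0); precharges=5
Acc 10: bank1 row2 -> MISS (open row2); precharges=6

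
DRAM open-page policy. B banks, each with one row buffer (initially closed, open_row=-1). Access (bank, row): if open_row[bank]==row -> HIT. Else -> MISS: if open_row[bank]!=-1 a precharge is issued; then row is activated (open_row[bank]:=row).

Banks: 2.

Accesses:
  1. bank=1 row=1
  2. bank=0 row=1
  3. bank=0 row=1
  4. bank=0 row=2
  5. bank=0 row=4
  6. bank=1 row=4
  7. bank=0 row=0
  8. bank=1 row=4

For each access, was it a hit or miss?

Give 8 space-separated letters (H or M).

Answer: M M H M M M M H

Derivation:
Acc 1: bank1 row1 -> MISS (open row1); precharges=0
Acc 2: bank0 row1 -> MISS (open row1); precharges=0
Acc 3: bank0 row1 -> HIT
Acc 4: bank0 row2 -> MISS (open row2); precharges=1
Acc 5: bank0 row4 -> MISS (open row4); precharges=2
Acc 6: bank1 row4 -> MISS (open row4); precharges=3
Acc 7: bank0 row0 -> MISS (open row0); precharges=4
Acc 8: bank1 row4 -> HIT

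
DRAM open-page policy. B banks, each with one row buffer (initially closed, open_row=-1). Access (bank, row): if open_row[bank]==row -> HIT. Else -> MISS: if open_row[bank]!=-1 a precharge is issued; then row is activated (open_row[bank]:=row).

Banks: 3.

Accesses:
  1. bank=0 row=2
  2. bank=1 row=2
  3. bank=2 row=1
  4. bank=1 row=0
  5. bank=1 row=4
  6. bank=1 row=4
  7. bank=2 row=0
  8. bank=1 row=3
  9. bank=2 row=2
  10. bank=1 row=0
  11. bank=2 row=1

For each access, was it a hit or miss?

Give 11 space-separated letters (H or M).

Answer: M M M M M H M M M M M

Derivation:
Acc 1: bank0 row2 -> MISS (open row2); precharges=0
Acc 2: bank1 row2 -> MISS (open row2); precharges=0
Acc 3: bank2 row1 -> MISS (open row1); precharges=0
Acc 4: bank1 row0 -> MISS (open row0); precharges=1
Acc 5: bank1 row4 -> MISS (open row4); precharges=2
Acc 6: bank1 row4 -> HIT
Acc 7: bank2 row0 -> MISS (open row0); precharges=3
Acc 8: bank1 row3 -> MISS (open row3); precharges=4
Acc 9: bank2 row2 -> MISS (open row2); precharges=5
Acc 10: bank1 row0 -> MISS (open row0); precharges=6
Acc 11: bank2 row1 -> MISS (open row1); precharges=7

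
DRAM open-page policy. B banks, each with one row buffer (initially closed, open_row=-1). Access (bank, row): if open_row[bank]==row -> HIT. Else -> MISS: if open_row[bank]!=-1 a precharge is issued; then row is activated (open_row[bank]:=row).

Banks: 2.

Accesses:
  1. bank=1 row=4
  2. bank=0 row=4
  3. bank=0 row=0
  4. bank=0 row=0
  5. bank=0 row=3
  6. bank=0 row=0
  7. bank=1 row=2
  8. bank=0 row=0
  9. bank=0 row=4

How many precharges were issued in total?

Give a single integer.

Answer: 5

Derivation:
Acc 1: bank1 row4 -> MISS (open row4); precharges=0
Acc 2: bank0 row4 -> MISS (open row4); precharges=0
Acc 3: bank0 row0 -> MISS (open row0); precharges=1
Acc 4: bank0 row0 -> HIT
Acc 5: bank0 row3 -> MISS (open row3); precharges=2
Acc 6: bank0 row0 -> MISS (open row0); precharges=3
Acc 7: bank1 row2 -> MISS (open row2); precharges=4
Acc 8: bank0 row0 -> HIT
Acc 9: bank0 row4 -> MISS (open row4); precharges=5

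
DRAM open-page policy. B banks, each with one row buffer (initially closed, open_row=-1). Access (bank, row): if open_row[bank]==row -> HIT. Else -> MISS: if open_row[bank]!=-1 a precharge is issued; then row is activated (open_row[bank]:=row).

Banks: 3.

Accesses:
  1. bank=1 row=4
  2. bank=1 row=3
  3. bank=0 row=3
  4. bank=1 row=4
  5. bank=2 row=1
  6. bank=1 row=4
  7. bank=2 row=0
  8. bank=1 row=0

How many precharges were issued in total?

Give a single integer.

Acc 1: bank1 row4 -> MISS (open row4); precharges=0
Acc 2: bank1 row3 -> MISS (open row3); precharges=1
Acc 3: bank0 row3 -> MISS (open row3); precharges=1
Acc 4: bank1 row4 -> MISS (open row4); precharges=2
Acc 5: bank2 row1 -> MISS (open row1); precharges=2
Acc 6: bank1 row4 -> HIT
Acc 7: bank2 row0 -> MISS (open row0); precharges=3
Acc 8: bank1 row0 -> MISS (open row0); precharges=4

Answer: 4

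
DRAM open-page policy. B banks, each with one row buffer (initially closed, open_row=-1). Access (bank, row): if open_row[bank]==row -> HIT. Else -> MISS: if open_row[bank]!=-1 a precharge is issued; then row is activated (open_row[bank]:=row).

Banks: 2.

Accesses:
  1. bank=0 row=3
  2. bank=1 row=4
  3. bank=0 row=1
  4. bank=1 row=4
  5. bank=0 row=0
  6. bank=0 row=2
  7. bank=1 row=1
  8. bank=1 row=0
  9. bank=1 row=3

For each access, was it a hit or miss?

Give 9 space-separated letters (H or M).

Answer: M M M H M M M M M

Derivation:
Acc 1: bank0 row3 -> MISS (open row3); precharges=0
Acc 2: bank1 row4 -> MISS (open row4); precharges=0
Acc 3: bank0 row1 -> MISS (open row1); precharges=1
Acc 4: bank1 row4 -> HIT
Acc 5: bank0 row0 -> MISS (open row0); precharges=2
Acc 6: bank0 row2 -> MISS (open row2); precharges=3
Acc 7: bank1 row1 -> MISS (open row1); precharges=4
Acc 8: bank1 row0 -> MISS (open row0); precharges=5
Acc 9: bank1 row3 -> MISS (open row3); precharges=6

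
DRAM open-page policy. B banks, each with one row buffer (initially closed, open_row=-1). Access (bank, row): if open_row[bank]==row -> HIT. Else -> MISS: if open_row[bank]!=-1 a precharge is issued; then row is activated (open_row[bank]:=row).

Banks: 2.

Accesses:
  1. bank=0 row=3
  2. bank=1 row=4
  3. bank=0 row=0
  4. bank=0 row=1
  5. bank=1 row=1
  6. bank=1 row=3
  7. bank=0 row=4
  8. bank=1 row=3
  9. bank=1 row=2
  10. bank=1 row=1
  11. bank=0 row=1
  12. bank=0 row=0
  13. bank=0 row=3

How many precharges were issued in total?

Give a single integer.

Acc 1: bank0 row3 -> MISS (open row3); precharges=0
Acc 2: bank1 row4 -> MISS (open row4); precharges=0
Acc 3: bank0 row0 -> MISS (open row0); precharges=1
Acc 4: bank0 row1 -> MISS (open row1); precharges=2
Acc 5: bank1 row1 -> MISS (open row1); precharges=3
Acc 6: bank1 row3 -> MISS (open row3); precharges=4
Acc 7: bank0 row4 -> MISS (open row4); precharges=5
Acc 8: bank1 row3 -> HIT
Acc 9: bank1 row2 -> MISS (open row2); precharges=6
Acc 10: bank1 row1 -> MISS (open row1); precharges=7
Acc 11: bank0 row1 -> MISS (open row1); precharges=8
Acc 12: bank0 row0 -> MISS (open row0); precharges=9
Acc 13: bank0 row3 -> MISS (open row3); precharges=10

Answer: 10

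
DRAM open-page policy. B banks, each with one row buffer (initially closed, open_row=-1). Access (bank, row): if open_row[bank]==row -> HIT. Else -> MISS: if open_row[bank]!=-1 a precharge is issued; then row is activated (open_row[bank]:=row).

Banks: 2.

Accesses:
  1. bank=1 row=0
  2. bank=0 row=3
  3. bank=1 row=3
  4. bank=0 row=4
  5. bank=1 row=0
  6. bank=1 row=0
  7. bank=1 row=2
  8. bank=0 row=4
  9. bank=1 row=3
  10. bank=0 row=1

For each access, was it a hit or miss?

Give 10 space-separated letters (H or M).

Answer: M M M M M H M H M M

Derivation:
Acc 1: bank1 row0 -> MISS (open row0); precharges=0
Acc 2: bank0 row3 -> MISS (open row3); precharges=0
Acc 3: bank1 row3 -> MISS (open row3); precharges=1
Acc 4: bank0 row4 -> MISS (open row4); precharges=2
Acc 5: bank1 row0 -> MISS (open row0); precharges=3
Acc 6: bank1 row0 -> HIT
Acc 7: bank1 row2 -> MISS (open row2); precharges=4
Acc 8: bank0 row4 -> HIT
Acc 9: bank1 row3 -> MISS (open row3); precharges=5
Acc 10: bank0 row1 -> MISS (open row1); precharges=6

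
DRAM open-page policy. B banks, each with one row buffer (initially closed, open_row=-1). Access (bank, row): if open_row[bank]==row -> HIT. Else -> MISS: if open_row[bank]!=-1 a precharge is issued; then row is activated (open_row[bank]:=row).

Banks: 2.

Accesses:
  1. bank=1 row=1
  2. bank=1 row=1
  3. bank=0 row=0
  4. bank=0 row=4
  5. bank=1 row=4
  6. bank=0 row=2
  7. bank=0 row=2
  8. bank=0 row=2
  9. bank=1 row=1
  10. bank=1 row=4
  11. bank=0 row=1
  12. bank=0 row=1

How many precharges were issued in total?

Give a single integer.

Acc 1: bank1 row1 -> MISS (open row1); precharges=0
Acc 2: bank1 row1 -> HIT
Acc 3: bank0 row0 -> MISS (open row0); precharges=0
Acc 4: bank0 row4 -> MISS (open row4); precharges=1
Acc 5: bank1 row4 -> MISS (open row4); precharges=2
Acc 6: bank0 row2 -> MISS (open row2); precharges=3
Acc 7: bank0 row2 -> HIT
Acc 8: bank0 row2 -> HIT
Acc 9: bank1 row1 -> MISS (open row1); precharges=4
Acc 10: bank1 row4 -> MISS (open row4); precharges=5
Acc 11: bank0 row1 -> MISS (open row1); precharges=6
Acc 12: bank0 row1 -> HIT

Answer: 6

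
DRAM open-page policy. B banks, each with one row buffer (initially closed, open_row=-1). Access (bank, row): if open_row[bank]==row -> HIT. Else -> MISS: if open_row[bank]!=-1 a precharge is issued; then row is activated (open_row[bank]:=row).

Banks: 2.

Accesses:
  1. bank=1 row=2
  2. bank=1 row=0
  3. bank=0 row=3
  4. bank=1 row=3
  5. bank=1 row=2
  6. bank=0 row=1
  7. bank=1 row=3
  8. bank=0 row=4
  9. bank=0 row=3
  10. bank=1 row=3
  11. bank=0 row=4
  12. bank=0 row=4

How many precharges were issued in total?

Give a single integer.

Answer: 8

Derivation:
Acc 1: bank1 row2 -> MISS (open row2); precharges=0
Acc 2: bank1 row0 -> MISS (open row0); precharges=1
Acc 3: bank0 row3 -> MISS (open row3); precharges=1
Acc 4: bank1 row3 -> MISS (open row3); precharges=2
Acc 5: bank1 row2 -> MISS (open row2); precharges=3
Acc 6: bank0 row1 -> MISS (open row1); precharges=4
Acc 7: bank1 row3 -> MISS (open row3); precharges=5
Acc 8: bank0 row4 -> MISS (open row4); precharges=6
Acc 9: bank0 row3 -> MISS (open row3); precharges=7
Acc 10: bank1 row3 -> HIT
Acc 11: bank0 row4 -> MISS (open row4); precharges=8
Acc 12: bank0 row4 -> HIT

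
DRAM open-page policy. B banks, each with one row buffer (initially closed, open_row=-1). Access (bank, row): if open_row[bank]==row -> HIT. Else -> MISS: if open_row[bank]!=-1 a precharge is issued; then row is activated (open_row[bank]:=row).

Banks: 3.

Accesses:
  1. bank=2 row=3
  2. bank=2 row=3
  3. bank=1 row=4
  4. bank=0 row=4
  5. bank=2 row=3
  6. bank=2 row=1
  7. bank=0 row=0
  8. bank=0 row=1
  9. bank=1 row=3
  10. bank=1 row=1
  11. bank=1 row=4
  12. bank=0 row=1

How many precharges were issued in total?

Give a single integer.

Answer: 6

Derivation:
Acc 1: bank2 row3 -> MISS (open row3); precharges=0
Acc 2: bank2 row3 -> HIT
Acc 3: bank1 row4 -> MISS (open row4); precharges=0
Acc 4: bank0 row4 -> MISS (open row4); precharges=0
Acc 5: bank2 row3 -> HIT
Acc 6: bank2 row1 -> MISS (open row1); precharges=1
Acc 7: bank0 row0 -> MISS (open row0); precharges=2
Acc 8: bank0 row1 -> MISS (open row1); precharges=3
Acc 9: bank1 row3 -> MISS (open row3); precharges=4
Acc 10: bank1 row1 -> MISS (open row1); precharges=5
Acc 11: bank1 row4 -> MISS (open row4); precharges=6
Acc 12: bank0 row1 -> HIT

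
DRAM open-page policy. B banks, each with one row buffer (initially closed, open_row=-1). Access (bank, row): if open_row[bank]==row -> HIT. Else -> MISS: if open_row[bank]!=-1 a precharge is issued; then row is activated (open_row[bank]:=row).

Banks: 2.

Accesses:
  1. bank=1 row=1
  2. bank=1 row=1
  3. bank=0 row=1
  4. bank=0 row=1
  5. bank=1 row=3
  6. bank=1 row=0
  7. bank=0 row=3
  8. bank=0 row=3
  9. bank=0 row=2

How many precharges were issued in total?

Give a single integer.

Acc 1: bank1 row1 -> MISS (open row1); precharges=0
Acc 2: bank1 row1 -> HIT
Acc 3: bank0 row1 -> MISS (open row1); precharges=0
Acc 4: bank0 row1 -> HIT
Acc 5: bank1 row3 -> MISS (open row3); precharges=1
Acc 6: bank1 row0 -> MISS (open row0); precharges=2
Acc 7: bank0 row3 -> MISS (open row3); precharges=3
Acc 8: bank0 row3 -> HIT
Acc 9: bank0 row2 -> MISS (open row2); precharges=4

Answer: 4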